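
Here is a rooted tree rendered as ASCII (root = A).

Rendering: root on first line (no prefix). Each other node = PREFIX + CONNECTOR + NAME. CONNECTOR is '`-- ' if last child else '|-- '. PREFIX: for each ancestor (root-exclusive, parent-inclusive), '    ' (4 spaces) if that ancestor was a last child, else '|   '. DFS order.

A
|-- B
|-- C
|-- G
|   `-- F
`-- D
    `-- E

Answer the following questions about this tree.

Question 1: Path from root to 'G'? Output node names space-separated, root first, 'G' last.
Answer: A G

Derivation:
Walk down from root: A -> G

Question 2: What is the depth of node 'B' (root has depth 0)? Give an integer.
Answer: 1

Derivation:
Path from root to B: A -> B
Depth = number of edges = 1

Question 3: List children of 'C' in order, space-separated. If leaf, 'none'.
Answer: none

Derivation:
Node C's children (from adjacency): (leaf)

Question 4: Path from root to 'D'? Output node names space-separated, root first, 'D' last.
Answer: A D

Derivation:
Walk down from root: A -> D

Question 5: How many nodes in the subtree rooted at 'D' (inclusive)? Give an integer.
Answer: 2

Derivation:
Subtree rooted at D contains: D, E
Count = 2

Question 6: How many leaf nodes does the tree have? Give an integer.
Leaves (nodes with no children): B, C, E, F

Answer: 4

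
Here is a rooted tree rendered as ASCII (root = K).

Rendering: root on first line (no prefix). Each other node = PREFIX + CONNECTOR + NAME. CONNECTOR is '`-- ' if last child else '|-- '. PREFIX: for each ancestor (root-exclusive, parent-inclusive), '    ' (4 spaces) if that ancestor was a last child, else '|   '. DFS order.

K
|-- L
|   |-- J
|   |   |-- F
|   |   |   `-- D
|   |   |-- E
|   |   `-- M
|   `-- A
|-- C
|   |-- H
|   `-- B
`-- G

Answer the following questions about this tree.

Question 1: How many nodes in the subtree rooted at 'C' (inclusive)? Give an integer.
Subtree rooted at C contains: B, C, H
Count = 3

Answer: 3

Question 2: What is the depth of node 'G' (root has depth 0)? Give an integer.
Answer: 1

Derivation:
Path from root to G: K -> G
Depth = number of edges = 1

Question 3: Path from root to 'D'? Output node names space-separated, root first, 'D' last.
Walk down from root: K -> L -> J -> F -> D

Answer: K L J F D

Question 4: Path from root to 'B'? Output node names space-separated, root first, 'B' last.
Answer: K C B

Derivation:
Walk down from root: K -> C -> B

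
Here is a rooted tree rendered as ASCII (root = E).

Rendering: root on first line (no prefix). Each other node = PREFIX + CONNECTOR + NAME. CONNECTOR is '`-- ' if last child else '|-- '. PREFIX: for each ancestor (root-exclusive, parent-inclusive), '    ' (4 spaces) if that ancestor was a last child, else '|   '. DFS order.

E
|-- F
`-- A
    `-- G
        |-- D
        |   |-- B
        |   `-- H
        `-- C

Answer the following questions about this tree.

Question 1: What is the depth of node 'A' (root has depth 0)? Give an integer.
Path from root to A: E -> A
Depth = number of edges = 1

Answer: 1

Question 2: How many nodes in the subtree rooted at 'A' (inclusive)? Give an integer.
Answer: 6

Derivation:
Subtree rooted at A contains: A, B, C, D, G, H
Count = 6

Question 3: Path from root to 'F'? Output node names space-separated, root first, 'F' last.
Walk down from root: E -> F

Answer: E F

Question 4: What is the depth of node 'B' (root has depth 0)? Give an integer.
Path from root to B: E -> A -> G -> D -> B
Depth = number of edges = 4

Answer: 4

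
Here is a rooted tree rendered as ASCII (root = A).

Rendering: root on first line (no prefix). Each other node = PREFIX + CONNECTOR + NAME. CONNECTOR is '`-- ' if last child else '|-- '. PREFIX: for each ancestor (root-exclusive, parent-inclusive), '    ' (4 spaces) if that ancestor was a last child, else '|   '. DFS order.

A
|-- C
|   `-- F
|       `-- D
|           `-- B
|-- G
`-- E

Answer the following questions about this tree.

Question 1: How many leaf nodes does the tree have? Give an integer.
Answer: 3

Derivation:
Leaves (nodes with no children): B, E, G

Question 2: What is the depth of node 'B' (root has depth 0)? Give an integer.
Answer: 4

Derivation:
Path from root to B: A -> C -> F -> D -> B
Depth = number of edges = 4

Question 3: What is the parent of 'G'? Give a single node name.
Scan adjacency: G appears as child of A

Answer: A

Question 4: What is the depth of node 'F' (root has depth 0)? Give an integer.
Path from root to F: A -> C -> F
Depth = number of edges = 2

Answer: 2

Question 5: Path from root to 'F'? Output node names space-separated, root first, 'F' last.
Walk down from root: A -> C -> F

Answer: A C F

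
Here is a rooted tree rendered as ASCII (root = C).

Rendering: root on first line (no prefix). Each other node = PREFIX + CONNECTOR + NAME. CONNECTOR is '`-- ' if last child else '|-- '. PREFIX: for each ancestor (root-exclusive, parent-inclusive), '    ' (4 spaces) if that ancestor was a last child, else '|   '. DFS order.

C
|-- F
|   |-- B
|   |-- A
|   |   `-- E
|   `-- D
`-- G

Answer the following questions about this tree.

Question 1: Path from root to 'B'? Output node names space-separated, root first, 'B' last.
Answer: C F B

Derivation:
Walk down from root: C -> F -> B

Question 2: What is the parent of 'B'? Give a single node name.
Answer: F

Derivation:
Scan adjacency: B appears as child of F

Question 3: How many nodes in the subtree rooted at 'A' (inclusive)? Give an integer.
Answer: 2

Derivation:
Subtree rooted at A contains: A, E
Count = 2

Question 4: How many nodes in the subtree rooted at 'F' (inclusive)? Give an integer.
Answer: 5

Derivation:
Subtree rooted at F contains: A, B, D, E, F
Count = 5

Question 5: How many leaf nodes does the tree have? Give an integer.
Leaves (nodes with no children): B, D, E, G

Answer: 4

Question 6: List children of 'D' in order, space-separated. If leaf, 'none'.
Node D's children (from adjacency): (leaf)

Answer: none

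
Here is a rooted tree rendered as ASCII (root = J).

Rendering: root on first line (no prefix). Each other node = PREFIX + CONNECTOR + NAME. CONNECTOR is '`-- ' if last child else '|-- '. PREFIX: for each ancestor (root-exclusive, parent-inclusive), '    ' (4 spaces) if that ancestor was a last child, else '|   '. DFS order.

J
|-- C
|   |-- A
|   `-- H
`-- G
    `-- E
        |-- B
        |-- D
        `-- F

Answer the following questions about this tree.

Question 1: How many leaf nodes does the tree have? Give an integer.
Answer: 5

Derivation:
Leaves (nodes with no children): A, B, D, F, H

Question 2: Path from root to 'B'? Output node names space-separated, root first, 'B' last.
Answer: J G E B

Derivation:
Walk down from root: J -> G -> E -> B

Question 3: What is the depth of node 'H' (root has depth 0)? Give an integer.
Path from root to H: J -> C -> H
Depth = number of edges = 2

Answer: 2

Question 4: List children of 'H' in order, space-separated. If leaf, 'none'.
Answer: none

Derivation:
Node H's children (from adjacency): (leaf)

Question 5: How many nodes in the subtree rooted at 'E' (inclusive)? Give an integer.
Subtree rooted at E contains: B, D, E, F
Count = 4

Answer: 4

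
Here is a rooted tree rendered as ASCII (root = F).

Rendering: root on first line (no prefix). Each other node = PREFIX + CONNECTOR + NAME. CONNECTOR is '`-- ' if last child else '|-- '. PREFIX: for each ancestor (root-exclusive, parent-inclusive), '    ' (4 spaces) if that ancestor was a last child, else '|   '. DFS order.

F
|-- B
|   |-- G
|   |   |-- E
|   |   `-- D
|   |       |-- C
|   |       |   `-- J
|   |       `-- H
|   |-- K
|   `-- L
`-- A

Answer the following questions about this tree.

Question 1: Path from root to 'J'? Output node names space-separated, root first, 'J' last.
Answer: F B G D C J

Derivation:
Walk down from root: F -> B -> G -> D -> C -> J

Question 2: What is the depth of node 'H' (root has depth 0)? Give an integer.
Answer: 4

Derivation:
Path from root to H: F -> B -> G -> D -> H
Depth = number of edges = 4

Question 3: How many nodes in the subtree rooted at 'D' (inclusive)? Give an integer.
Answer: 4

Derivation:
Subtree rooted at D contains: C, D, H, J
Count = 4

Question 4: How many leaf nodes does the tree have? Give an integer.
Leaves (nodes with no children): A, E, H, J, K, L

Answer: 6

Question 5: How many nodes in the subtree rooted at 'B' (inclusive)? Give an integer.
Subtree rooted at B contains: B, C, D, E, G, H, J, K, L
Count = 9

Answer: 9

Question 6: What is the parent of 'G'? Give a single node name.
Scan adjacency: G appears as child of B

Answer: B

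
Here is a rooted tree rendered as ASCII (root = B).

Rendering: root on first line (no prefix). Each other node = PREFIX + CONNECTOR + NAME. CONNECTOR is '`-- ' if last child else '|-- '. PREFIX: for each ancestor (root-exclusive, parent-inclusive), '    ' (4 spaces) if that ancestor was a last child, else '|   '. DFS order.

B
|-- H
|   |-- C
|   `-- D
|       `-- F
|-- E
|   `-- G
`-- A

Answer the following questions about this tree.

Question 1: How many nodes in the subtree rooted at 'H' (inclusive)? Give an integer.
Answer: 4

Derivation:
Subtree rooted at H contains: C, D, F, H
Count = 4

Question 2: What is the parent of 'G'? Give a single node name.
Scan adjacency: G appears as child of E

Answer: E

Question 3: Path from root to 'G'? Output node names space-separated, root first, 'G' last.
Answer: B E G

Derivation:
Walk down from root: B -> E -> G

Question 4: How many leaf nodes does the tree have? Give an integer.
Leaves (nodes with no children): A, C, F, G

Answer: 4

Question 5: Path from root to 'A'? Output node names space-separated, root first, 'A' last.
Answer: B A

Derivation:
Walk down from root: B -> A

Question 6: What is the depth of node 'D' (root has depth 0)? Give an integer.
Path from root to D: B -> H -> D
Depth = number of edges = 2

Answer: 2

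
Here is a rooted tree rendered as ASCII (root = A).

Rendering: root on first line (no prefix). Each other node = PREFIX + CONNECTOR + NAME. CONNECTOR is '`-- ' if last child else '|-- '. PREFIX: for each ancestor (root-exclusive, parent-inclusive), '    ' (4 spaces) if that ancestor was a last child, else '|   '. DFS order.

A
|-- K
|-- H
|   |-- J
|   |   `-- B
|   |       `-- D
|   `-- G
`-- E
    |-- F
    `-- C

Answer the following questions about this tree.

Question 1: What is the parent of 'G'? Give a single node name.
Scan adjacency: G appears as child of H

Answer: H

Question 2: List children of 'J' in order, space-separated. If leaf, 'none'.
Answer: B

Derivation:
Node J's children (from adjacency): B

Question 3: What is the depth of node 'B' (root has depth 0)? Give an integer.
Answer: 3

Derivation:
Path from root to B: A -> H -> J -> B
Depth = number of edges = 3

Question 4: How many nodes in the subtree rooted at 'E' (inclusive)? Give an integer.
Answer: 3

Derivation:
Subtree rooted at E contains: C, E, F
Count = 3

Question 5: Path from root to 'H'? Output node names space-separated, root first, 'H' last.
Answer: A H

Derivation:
Walk down from root: A -> H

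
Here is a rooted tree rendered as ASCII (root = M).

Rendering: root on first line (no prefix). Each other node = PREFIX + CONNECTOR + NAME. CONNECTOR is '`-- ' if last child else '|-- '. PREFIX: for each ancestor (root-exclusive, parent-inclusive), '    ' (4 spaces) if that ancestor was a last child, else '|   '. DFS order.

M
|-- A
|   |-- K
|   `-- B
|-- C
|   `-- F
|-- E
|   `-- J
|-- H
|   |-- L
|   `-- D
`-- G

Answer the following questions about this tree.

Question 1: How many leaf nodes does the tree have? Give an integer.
Leaves (nodes with no children): B, D, F, G, J, K, L

Answer: 7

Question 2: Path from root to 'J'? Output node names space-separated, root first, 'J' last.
Walk down from root: M -> E -> J

Answer: M E J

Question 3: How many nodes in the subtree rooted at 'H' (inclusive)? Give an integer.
Subtree rooted at H contains: D, H, L
Count = 3

Answer: 3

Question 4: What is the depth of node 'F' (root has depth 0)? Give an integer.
Path from root to F: M -> C -> F
Depth = number of edges = 2

Answer: 2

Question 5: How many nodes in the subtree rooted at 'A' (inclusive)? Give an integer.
Answer: 3

Derivation:
Subtree rooted at A contains: A, B, K
Count = 3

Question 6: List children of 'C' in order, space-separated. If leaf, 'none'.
Answer: F

Derivation:
Node C's children (from adjacency): F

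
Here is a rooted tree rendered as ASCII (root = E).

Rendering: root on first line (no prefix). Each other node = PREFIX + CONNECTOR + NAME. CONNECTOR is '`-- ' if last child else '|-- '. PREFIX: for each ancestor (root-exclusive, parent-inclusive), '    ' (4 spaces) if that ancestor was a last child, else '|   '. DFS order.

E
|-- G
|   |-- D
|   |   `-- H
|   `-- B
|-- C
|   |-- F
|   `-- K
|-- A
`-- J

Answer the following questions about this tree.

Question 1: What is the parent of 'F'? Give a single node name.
Answer: C

Derivation:
Scan adjacency: F appears as child of C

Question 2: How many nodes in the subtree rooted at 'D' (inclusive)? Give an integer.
Answer: 2

Derivation:
Subtree rooted at D contains: D, H
Count = 2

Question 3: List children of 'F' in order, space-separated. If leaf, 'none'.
Node F's children (from adjacency): (leaf)

Answer: none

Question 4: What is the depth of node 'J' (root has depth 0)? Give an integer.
Answer: 1

Derivation:
Path from root to J: E -> J
Depth = number of edges = 1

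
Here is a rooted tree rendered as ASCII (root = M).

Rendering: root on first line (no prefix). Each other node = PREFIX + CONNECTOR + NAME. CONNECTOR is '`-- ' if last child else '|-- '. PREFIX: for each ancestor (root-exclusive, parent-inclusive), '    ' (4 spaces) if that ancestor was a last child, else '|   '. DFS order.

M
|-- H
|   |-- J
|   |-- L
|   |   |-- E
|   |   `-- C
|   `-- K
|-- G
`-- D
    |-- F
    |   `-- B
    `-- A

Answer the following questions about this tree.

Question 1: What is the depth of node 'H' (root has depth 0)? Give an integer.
Answer: 1

Derivation:
Path from root to H: M -> H
Depth = number of edges = 1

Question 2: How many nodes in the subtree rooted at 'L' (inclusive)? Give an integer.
Answer: 3

Derivation:
Subtree rooted at L contains: C, E, L
Count = 3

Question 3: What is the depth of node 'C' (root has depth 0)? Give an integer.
Answer: 3

Derivation:
Path from root to C: M -> H -> L -> C
Depth = number of edges = 3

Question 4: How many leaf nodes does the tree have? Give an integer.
Leaves (nodes with no children): A, B, C, E, G, J, K

Answer: 7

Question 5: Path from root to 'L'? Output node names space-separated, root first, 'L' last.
Answer: M H L

Derivation:
Walk down from root: M -> H -> L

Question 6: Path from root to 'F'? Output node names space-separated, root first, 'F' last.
Answer: M D F

Derivation:
Walk down from root: M -> D -> F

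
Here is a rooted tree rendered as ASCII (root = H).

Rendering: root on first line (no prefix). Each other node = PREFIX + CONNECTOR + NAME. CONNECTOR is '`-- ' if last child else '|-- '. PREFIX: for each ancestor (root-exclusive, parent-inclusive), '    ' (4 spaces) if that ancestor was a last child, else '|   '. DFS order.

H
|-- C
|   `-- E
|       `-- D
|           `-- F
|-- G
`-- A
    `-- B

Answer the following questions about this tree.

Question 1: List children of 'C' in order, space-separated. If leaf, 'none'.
Node C's children (from adjacency): E

Answer: E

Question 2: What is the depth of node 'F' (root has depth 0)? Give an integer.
Path from root to F: H -> C -> E -> D -> F
Depth = number of edges = 4

Answer: 4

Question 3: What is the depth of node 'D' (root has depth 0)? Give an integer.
Path from root to D: H -> C -> E -> D
Depth = number of edges = 3

Answer: 3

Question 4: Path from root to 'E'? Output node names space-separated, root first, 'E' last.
Walk down from root: H -> C -> E

Answer: H C E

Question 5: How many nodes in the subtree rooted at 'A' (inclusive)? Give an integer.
Answer: 2

Derivation:
Subtree rooted at A contains: A, B
Count = 2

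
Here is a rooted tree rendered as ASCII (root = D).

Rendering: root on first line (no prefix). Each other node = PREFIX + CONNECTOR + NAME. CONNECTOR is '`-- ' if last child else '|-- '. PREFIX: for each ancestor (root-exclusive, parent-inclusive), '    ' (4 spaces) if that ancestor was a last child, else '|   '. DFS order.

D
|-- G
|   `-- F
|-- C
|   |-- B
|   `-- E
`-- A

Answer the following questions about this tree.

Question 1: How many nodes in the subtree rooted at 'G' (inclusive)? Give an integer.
Answer: 2

Derivation:
Subtree rooted at G contains: F, G
Count = 2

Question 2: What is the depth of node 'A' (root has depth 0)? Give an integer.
Path from root to A: D -> A
Depth = number of edges = 1

Answer: 1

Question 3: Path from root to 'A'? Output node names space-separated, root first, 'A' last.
Walk down from root: D -> A

Answer: D A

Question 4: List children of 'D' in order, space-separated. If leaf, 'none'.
Node D's children (from adjacency): G, C, A

Answer: G C A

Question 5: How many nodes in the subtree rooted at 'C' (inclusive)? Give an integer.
Answer: 3

Derivation:
Subtree rooted at C contains: B, C, E
Count = 3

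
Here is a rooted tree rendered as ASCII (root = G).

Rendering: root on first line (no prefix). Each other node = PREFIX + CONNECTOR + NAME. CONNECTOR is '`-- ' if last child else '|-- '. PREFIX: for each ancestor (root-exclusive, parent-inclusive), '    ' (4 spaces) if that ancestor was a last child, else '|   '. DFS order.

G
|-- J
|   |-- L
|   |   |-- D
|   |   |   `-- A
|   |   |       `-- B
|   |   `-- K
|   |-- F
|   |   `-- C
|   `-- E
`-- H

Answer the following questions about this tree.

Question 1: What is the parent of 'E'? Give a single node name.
Scan adjacency: E appears as child of J

Answer: J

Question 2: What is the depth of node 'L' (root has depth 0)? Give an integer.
Answer: 2

Derivation:
Path from root to L: G -> J -> L
Depth = number of edges = 2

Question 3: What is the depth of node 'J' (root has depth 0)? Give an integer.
Answer: 1

Derivation:
Path from root to J: G -> J
Depth = number of edges = 1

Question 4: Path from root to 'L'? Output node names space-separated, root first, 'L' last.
Answer: G J L

Derivation:
Walk down from root: G -> J -> L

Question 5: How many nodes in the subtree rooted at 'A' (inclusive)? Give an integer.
Subtree rooted at A contains: A, B
Count = 2

Answer: 2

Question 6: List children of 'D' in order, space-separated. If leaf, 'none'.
Node D's children (from adjacency): A

Answer: A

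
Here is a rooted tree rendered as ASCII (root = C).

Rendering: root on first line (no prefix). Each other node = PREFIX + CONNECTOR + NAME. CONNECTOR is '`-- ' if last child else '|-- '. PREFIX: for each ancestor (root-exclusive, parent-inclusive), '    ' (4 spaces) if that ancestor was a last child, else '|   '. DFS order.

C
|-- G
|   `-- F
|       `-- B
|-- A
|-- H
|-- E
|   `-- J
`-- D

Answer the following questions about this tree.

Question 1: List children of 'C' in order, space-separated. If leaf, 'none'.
Answer: G A H E D

Derivation:
Node C's children (from adjacency): G, A, H, E, D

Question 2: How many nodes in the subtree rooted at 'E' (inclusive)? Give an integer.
Subtree rooted at E contains: E, J
Count = 2

Answer: 2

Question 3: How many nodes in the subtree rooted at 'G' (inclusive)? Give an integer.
Answer: 3

Derivation:
Subtree rooted at G contains: B, F, G
Count = 3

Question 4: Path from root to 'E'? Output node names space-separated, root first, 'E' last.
Answer: C E

Derivation:
Walk down from root: C -> E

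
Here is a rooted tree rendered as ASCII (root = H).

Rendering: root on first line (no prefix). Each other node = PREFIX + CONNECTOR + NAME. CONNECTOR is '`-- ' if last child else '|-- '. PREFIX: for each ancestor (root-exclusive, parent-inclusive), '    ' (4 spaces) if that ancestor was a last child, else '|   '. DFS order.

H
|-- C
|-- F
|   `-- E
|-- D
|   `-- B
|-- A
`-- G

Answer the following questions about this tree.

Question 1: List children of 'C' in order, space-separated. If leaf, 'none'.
Answer: none

Derivation:
Node C's children (from adjacency): (leaf)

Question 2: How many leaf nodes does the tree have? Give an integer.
Leaves (nodes with no children): A, B, C, E, G

Answer: 5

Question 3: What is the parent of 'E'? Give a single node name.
Answer: F

Derivation:
Scan adjacency: E appears as child of F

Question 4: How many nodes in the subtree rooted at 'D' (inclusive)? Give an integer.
Answer: 2

Derivation:
Subtree rooted at D contains: B, D
Count = 2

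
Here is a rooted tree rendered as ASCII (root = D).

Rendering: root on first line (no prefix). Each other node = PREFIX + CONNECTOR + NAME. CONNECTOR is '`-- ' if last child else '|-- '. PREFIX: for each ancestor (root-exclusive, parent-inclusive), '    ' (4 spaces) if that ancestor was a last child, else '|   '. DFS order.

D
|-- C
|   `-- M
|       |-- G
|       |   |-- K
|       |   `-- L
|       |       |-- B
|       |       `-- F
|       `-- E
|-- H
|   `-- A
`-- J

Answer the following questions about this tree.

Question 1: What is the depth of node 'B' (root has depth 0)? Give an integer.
Answer: 5

Derivation:
Path from root to B: D -> C -> M -> G -> L -> B
Depth = number of edges = 5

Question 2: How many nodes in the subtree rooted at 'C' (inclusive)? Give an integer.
Answer: 8

Derivation:
Subtree rooted at C contains: B, C, E, F, G, K, L, M
Count = 8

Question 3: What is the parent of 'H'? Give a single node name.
Answer: D

Derivation:
Scan adjacency: H appears as child of D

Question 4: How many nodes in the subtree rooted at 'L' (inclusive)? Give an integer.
Subtree rooted at L contains: B, F, L
Count = 3

Answer: 3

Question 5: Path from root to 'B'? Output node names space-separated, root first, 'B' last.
Walk down from root: D -> C -> M -> G -> L -> B

Answer: D C M G L B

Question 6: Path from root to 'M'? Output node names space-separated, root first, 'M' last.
Walk down from root: D -> C -> M

Answer: D C M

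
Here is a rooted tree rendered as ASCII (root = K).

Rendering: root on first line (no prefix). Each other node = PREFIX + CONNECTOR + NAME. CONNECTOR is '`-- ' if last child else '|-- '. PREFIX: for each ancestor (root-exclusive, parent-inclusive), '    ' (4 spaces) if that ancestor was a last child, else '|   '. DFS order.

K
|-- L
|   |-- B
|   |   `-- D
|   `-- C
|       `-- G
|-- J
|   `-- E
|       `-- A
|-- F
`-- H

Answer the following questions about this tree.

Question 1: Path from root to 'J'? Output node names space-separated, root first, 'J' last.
Walk down from root: K -> J

Answer: K J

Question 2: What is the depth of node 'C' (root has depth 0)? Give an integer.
Answer: 2

Derivation:
Path from root to C: K -> L -> C
Depth = number of edges = 2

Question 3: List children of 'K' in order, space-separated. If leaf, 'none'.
Answer: L J F H

Derivation:
Node K's children (from adjacency): L, J, F, H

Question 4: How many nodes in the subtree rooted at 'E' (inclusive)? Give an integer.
Subtree rooted at E contains: A, E
Count = 2

Answer: 2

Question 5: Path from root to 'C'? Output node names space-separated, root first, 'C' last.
Answer: K L C

Derivation:
Walk down from root: K -> L -> C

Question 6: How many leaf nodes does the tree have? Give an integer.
Answer: 5

Derivation:
Leaves (nodes with no children): A, D, F, G, H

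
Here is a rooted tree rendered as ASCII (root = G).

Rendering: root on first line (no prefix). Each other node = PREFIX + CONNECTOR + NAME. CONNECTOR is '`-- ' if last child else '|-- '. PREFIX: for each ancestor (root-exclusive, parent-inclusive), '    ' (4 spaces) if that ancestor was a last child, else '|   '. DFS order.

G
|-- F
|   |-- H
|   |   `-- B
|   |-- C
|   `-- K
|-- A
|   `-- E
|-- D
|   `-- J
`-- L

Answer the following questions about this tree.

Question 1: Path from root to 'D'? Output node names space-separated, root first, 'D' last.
Walk down from root: G -> D

Answer: G D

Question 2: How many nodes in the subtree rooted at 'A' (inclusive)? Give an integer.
Answer: 2

Derivation:
Subtree rooted at A contains: A, E
Count = 2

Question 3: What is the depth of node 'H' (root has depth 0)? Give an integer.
Path from root to H: G -> F -> H
Depth = number of edges = 2

Answer: 2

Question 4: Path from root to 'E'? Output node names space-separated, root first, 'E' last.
Answer: G A E

Derivation:
Walk down from root: G -> A -> E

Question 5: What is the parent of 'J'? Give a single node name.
Answer: D

Derivation:
Scan adjacency: J appears as child of D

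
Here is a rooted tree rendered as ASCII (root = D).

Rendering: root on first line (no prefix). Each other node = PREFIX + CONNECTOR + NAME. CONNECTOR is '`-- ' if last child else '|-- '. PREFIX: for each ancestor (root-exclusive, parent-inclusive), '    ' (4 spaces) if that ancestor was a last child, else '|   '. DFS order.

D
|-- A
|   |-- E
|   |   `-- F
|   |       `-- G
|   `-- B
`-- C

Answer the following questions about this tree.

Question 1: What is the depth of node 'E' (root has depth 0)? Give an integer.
Path from root to E: D -> A -> E
Depth = number of edges = 2

Answer: 2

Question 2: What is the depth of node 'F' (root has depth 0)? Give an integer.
Answer: 3

Derivation:
Path from root to F: D -> A -> E -> F
Depth = number of edges = 3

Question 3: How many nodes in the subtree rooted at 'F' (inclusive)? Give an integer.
Answer: 2

Derivation:
Subtree rooted at F contains: F, G
Count = 2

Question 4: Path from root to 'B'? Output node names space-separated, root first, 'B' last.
Walk down from root: D -> A -> B

Answer: D A B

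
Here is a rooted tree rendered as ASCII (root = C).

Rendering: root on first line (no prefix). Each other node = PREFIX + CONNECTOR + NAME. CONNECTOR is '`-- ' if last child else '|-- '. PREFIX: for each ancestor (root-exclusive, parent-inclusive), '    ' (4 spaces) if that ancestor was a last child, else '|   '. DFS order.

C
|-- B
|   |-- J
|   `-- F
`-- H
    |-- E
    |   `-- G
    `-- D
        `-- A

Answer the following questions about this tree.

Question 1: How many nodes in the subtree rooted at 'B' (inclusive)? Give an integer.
Subtree rooted at B contains: B, F, J
Count = 3

Answer: 3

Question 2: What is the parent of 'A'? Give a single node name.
Scan adjacency: A appears as child of D

Answer: D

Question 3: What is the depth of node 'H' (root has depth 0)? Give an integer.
Path from root to H: C -> H
Depth = number of edges = 1

Answer: 1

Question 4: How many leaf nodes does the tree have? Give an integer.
Answer: 4

Derivation:
Leaves (nodes with no children): A, F, G, J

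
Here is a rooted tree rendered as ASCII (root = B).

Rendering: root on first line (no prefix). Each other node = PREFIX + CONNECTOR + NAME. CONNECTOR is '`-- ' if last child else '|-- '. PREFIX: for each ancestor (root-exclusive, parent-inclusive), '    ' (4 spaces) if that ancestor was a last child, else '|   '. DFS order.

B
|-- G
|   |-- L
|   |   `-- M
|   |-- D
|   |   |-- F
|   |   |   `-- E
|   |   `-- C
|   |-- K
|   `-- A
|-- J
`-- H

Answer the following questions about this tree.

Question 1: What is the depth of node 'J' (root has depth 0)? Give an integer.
Path from root to J: B -> J
Depth = number of edges = 1

Answer: 1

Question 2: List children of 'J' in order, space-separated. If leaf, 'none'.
Answer: none

Derivation:
Node J's children (from adjacency): (leaf)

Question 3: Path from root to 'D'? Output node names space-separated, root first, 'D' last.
Walk down from root: B -> G -> D

Answer: B G D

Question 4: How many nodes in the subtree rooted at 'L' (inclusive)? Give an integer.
Answer: 2

Derivation:
Subtree rooted at L contains: L, M
Count = 2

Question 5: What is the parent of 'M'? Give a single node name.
Scan adjacency: M appears as child of L

Answer: L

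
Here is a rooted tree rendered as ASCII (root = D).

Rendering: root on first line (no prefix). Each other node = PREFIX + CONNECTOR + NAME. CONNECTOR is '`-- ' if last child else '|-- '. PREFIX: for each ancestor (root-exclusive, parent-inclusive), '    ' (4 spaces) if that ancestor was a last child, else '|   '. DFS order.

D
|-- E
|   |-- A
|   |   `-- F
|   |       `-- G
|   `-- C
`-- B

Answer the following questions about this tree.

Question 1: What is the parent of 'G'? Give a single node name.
Answer: F

Derivation:
Scan adjacency: G appears as child of F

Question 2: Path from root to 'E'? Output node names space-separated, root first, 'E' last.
Walk down from root: D -> E

Answer: D E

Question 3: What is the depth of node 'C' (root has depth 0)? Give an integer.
Answer: 2

Derivation:
Path from root to C: D -> E -> C
Depth = number of edges = 2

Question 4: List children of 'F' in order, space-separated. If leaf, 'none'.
Answer: G

Derivation:
Node F's children (from adjacency): G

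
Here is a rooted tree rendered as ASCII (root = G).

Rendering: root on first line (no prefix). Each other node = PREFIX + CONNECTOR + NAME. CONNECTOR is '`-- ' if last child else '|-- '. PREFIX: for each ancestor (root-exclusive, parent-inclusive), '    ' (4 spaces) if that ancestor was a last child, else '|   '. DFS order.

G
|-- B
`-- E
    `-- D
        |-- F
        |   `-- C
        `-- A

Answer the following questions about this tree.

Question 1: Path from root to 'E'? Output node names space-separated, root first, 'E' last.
Answer: G E

Derivation:
Walk down from root: G -> E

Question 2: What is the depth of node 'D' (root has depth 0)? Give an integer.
Answer: 2

Derivation:
Path from root to D: G -> E -> D
Depth = number of edges = 2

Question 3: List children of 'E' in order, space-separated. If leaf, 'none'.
Answer: D

Derivation:
Node E's children (from adjacency): D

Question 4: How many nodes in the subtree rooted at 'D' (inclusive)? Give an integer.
Answer: 4

Derivation:
Subtree rooted at D contains: A, C, D, F
Count = 4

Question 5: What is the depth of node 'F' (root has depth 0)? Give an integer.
Answer: 3

Derivation:
Path from root to F: G -> E -> D -> F
Depth = number of edges = 3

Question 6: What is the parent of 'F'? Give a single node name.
Scan adjacency: F appears as child of D

Answer: D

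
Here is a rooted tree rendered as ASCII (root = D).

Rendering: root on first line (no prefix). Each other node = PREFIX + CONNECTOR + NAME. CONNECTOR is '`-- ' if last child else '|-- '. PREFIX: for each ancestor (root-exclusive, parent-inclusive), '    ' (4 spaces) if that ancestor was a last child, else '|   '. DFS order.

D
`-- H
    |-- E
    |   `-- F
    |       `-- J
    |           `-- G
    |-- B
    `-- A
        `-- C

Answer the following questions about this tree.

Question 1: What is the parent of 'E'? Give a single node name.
Answer: H

Derivation:
Scan adjacency: E appears as child of H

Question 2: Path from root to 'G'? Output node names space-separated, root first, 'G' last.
Answer: D H E F J G

Derivation:
Walk down from root: D -> H -> E -> F -> J -> G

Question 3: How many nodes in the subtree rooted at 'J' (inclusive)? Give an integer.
Answer: 2

Derivation:
Subtree rooted at J contains: G, J
Count = 2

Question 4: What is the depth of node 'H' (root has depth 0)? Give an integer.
Path from root to H: D -> H
Depth = number of edges = 1

Answer: 1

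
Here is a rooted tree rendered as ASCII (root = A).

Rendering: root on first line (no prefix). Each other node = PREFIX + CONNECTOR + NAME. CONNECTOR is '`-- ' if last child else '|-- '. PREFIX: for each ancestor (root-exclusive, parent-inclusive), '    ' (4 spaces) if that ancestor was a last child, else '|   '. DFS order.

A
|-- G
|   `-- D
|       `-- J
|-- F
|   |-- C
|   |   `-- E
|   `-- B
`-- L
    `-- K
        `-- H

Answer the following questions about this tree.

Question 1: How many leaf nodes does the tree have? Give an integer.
Leaves (nodes with no children): B, E, H, J

Answer: 4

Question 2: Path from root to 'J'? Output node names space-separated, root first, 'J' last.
Answer: A G D J

Derivation:
Walk down from root: A -> G -> D -> J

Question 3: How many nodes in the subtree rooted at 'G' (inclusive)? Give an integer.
Answer: 3

Derivation:
Subtree rooted at G contains: D, G, J
Count = 3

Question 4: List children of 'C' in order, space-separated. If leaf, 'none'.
Answer: E

Derivation:
Node C's children (from adjacency): E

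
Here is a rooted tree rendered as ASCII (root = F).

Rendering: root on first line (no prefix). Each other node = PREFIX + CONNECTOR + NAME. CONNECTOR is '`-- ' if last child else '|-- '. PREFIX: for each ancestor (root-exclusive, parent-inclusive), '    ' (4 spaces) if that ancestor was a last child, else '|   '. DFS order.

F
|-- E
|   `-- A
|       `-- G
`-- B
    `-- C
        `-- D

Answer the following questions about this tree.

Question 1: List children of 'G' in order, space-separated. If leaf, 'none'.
Node G's children (from adjacency): (leaf)

Answer: none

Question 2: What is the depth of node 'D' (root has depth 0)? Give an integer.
Path from root to D: F -> B -> C -> D
Depth = number of edges = 3

Answer: 3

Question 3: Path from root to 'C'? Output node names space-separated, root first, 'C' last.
Answer: F B C

Derivation:
Walk down from root: F -> B -> C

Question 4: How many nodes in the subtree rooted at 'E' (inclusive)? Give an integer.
Answer: 3

Derivation:
Subtree rooted at E contains: A, E, G
Count = 3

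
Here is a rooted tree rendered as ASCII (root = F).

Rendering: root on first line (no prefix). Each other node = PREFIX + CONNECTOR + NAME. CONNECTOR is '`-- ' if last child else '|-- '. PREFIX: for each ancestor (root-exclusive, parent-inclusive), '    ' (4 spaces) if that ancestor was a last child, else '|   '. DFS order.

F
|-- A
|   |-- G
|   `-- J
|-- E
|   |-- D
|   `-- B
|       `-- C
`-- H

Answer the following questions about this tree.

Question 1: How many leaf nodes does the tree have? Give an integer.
Leaves (nodes with no children): C, D, G, H, J

Answer: 5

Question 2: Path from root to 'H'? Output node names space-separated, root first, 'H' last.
Walk down from root: F -> H

Answer: F H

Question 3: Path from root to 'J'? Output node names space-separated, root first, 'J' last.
Walk down from root: F -> A -> J

Answer: F A J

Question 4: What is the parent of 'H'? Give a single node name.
Answer: F

Derivation:
Scan adjacency: H appears as child of F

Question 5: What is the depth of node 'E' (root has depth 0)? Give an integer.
Answer: 1

Derivation:
Path from root to E: F -> E
Depth = number of edges = 1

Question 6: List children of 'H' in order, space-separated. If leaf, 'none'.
Answer: none

Derivation:
Node H's children (from adjacency): (leaf)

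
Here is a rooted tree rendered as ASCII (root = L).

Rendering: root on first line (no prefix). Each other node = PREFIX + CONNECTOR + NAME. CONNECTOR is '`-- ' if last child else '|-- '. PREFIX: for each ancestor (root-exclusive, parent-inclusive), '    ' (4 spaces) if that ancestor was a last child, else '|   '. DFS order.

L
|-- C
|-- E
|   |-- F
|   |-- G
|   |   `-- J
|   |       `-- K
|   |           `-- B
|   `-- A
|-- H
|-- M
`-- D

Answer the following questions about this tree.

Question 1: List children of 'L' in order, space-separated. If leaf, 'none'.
Node L's children (from adjacency): C, E, H, M, D

Answer: C E H M D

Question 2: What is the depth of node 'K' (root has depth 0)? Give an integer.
Answer: 4

Derivation:
Path from root to K: L -> E -> G -> J -> K
Depth = number of edges = 4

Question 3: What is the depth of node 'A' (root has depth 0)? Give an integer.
Answer: 2

Derivation:
Path from root to A: L -> E -> A
Depth = number of edges = 2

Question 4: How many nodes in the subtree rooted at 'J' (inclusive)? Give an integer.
Subtree rooted at J contains: B, J, K
Count = 3

Answer: 3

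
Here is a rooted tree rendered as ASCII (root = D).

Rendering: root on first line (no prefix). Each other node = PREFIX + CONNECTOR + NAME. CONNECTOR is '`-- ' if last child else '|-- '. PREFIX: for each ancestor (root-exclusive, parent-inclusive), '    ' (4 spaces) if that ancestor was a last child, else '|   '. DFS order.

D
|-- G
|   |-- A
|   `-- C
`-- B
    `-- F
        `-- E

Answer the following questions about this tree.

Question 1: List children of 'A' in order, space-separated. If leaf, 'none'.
Answer: none

Derivation:
Node A's children (from adjacency): (leaf)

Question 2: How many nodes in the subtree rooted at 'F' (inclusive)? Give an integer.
Answer: 2

Derivation:
Subtree rooted at F contains: E, F
Count = 2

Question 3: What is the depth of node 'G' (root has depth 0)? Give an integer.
Path from root to G: D -> G
Depth = number of edges = 1

Answer: 1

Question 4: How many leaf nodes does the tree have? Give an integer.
Leaves (nodes with no children): A, C, E

Answer: 3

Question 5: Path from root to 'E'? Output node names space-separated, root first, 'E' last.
Answer: D B F E

Derivation:
Walk down from root: D -> B -> F -> E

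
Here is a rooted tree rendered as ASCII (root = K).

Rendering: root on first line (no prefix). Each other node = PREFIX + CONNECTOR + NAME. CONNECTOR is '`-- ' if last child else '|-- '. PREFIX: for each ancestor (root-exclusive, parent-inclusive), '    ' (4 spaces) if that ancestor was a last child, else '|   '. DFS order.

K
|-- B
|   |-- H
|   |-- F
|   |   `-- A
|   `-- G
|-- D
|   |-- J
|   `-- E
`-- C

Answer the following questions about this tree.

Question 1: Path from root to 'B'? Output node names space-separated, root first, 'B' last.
Walk down from root: K -> B

Answer: K B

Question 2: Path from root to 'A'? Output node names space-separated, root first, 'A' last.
Answer: K B F A

Derivation:
Walk down from root: K -> B -> F -> A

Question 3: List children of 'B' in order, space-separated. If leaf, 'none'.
Node B's children (from adjacency): H, F, G

Answer: H F G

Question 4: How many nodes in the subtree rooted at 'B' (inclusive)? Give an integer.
Subtree rooted at B contains: A, B, F, G, H
Count = 5

Answer: 5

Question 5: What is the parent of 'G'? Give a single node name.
Answer: B

Derivation:
Scan adjacency: G appears as child of B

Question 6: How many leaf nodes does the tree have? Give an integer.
Answer: 6

Derivation:
Leaves (nodes with no children): A, C, E, G, H, J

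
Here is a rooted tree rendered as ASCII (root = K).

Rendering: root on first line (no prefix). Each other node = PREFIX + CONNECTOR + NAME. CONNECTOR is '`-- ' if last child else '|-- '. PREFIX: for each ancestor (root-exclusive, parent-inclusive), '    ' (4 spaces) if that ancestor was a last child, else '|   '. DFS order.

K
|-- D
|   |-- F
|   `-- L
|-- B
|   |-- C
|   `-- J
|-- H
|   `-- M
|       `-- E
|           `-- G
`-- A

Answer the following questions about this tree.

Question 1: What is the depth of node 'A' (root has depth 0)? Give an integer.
Path from root to A: K -> A
Depth = number of edges = 1

Answer: 1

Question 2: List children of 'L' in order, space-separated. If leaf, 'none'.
Node L's children (from adjacency): (leaf)

Answer: none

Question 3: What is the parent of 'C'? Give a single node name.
Scan adjacency: C appears as child of B

Answer: B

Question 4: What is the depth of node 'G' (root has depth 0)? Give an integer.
Path from root to G: K -> H -> M -> E -> G
Depth = number of edges = 4

Answer: 4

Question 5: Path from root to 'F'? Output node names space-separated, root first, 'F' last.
Answer: K D F

Derivation:
Walk down from root: K -> D -> F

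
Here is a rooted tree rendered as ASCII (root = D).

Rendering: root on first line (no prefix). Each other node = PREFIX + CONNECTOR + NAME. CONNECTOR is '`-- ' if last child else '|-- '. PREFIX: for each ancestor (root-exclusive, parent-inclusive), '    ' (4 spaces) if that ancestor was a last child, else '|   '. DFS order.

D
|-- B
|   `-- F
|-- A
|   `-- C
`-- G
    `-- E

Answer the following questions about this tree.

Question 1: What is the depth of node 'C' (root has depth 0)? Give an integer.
Answer: 2

Derivation:
Path from root to C: D -> A -> C
Depth = number of edges = 2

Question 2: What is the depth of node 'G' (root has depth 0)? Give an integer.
Path from root to G: D -> G
Depth = number of edges = 1

Answer: 1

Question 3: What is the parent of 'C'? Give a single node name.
Answer: A

Derivation:
Scan adjacency: C appears as child of A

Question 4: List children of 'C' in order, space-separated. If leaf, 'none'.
Answer: none

Derivation:
Node C's children (from adjacency): (leaf)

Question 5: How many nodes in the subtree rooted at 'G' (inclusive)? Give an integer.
Answer: 2

Derivation:
Subtree rooted at G contains: E, G
Count = 2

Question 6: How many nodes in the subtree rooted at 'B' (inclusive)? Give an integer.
Answer: 2

Derivation:
Subtree rooted at B contains: B, F
Count = 2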